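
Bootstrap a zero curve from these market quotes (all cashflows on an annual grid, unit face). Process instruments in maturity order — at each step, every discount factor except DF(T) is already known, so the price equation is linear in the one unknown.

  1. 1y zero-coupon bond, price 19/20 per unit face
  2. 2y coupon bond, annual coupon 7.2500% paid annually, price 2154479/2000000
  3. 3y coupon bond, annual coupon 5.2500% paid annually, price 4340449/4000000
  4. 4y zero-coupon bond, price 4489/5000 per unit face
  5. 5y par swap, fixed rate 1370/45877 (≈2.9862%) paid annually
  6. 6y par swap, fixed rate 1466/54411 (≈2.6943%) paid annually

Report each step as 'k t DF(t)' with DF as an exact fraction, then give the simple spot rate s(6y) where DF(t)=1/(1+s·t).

1 1 19/20
2 2 4701/5000
3 3 9367/10000
4 4 4489/5000
5 5 863/1000
6 6 4267/5000
s(6y) = (1/(4267/5000) − 1)/(6) = 733/25602 ≈ 2.8631%

step 1 [1y] zero: DF = P = 19/20 ≈ 0.950000
step 2 [2y] bond c/1=29/400: DF=(2154479/2000000 − 29/400·(0.950000))/(1+29/400) = 4701/5000 ≈ 0.940200
step 3 [3y] bond c/1=21/400: DF=(4340449/4000000 − 21/400·(0.950000+0.940200))/(1+21/400) = 9367/10000 ≈ 0.936700
step 4 [4y] zero: DF = P = 4489/5000 ≈ 0.897800
step 5 [5y] swap r/1=1370/45877: DF=(1 − 1370/45877·(0.950000+0.940200+0.936700+0.897800))/(1+1370/45877) = 863/1000 ≈ 0.863000
step 6 [6y] swap r/1=1466/54411: DF=(1 − 1466/54411·(0.950000+0.940200+0.936700+0.897800+0.863000))/(1+1466/54411) = 4267/5000 ≈ 0.853400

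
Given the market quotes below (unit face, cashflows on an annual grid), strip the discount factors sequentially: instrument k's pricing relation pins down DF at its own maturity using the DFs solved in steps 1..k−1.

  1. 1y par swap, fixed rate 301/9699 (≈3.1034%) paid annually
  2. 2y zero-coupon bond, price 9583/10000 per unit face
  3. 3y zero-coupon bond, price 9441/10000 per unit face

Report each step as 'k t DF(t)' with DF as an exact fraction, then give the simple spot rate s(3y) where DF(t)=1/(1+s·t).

1 1 9699/10000
2 2 9583/10000
3 3 9441/10000
s(3y) = (1/(9441/10000) − 1)/(3) = 559/28323 ≈ 1.9737%

step 1 [1y] swap r/1=301/9699: DF=(1 − 301/9699·(0))/(1+301/9699) = 9699/10000 ≈ 0.969900
step 2 [2y] zero: DF = P = 9583/10000 ≈ 0.958300
step 3 [3y] zero: DF = P = 9441/10000 ≈ 0.944100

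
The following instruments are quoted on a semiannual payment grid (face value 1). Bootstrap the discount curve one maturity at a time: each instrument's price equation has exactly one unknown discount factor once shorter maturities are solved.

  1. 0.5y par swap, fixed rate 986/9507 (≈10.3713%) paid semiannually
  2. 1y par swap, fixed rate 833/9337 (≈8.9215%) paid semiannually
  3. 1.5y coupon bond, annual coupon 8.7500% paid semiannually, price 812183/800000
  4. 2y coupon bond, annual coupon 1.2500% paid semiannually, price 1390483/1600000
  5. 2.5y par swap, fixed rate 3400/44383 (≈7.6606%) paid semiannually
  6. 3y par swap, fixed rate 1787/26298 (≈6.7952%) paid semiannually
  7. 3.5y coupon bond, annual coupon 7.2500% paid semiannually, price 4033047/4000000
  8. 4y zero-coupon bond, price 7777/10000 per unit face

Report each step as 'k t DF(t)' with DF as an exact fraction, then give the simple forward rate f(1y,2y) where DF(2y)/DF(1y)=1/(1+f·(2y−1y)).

1 1/2 9507/10000
2 1 9167/10000
3 3/2 559/625
4 2 1693/2000
5 5/2 83/100
6 3 8213/10000
7 7/2 789/1000
8 4 7777/10000
f(1y,2y) = ((9167/10000)/(1693/2000) − 1)/(1) = 702/8465 ≈ 8.2930%

step 1 [0.5y] swap r/2=493/9507: DF=(1 − 493/9507·(0))/(1+493/9507) = 9507/10000 ≈ 0.950700
step 2 [1y] swap r/2=833/18674: DF=(1 − 833/18674·(0.950700))/(1+833/18674) = 9167/10000 ≈ 0.916700
step 3 [1.5y] bond c/2=7/160: DF=(812183/800000 − 7/160·(0.950700+0.916700))/(1+7/160) = 559/625 ≈ 0.894400
step 4 [2y] bond c/2=1/160: DF=(1390483/1600000 − 1/160·(0.950700+0.916700+0.894400))/(1+1/160) = 1693/2000 ≈ 0.846500
step 5 [2.5y] swap r/2=1700/44383: DF=(1 − 1700/44383·(0.950700+0.916700+0.894400+0.846500))/(1+1700/44383) = 83/100 ≈ 0.830000
step 6 [3y] swap r/2=1787/52596: DF=(1 − 1787/52596·(0.950700+0.916700+0.894400+0.846500+0.830000))/(1+1787/52596) = 8213/10000 ≈ 0.821300
step 7 [3.5y] bond c/2=29/800: DF=(4033047/4000000 − 29/800·(0.950700+0.916700+0.894400+0.846500+0.830000+0.821300))/(1+29/800) = 789/1000 ≈ 0.789000
step 8 [4y] zero: DF = P = 7777/10000 ≈ 0.777700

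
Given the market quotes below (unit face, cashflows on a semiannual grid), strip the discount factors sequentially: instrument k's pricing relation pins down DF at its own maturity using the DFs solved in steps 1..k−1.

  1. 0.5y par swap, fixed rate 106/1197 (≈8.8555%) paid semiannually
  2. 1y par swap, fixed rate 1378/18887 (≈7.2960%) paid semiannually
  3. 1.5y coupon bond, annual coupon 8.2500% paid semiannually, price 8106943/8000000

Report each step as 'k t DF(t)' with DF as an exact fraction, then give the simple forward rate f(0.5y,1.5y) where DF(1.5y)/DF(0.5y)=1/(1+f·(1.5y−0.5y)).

1 1/2 1197/1250
2 1 9311/10000
3 3/2 1123/1250
f(0.5y,1.5y) = ((1197/1250)/(1123/1250) − 1)/(1) = 74/1123 ≈ 6.5895%

step 1 [0.5y] swap r/2=53/1197: DF=(1 − 53/1197·(0))/(1+53/1197) = 1197/1250 ≈ 0.957600
step 2 [1y] swap r/2=689/18887: DF=(1 − 689/18887·(0.957600))/(1+689/18887) = 9311/10000 ≈ 0.931100
step 3 [1.5y] bond c/2=33/800: DF=(8106943/8000000 − 33/800·(0.957600+0.931100))/(1+33/800) = 1123/1250 ≈ 0.898400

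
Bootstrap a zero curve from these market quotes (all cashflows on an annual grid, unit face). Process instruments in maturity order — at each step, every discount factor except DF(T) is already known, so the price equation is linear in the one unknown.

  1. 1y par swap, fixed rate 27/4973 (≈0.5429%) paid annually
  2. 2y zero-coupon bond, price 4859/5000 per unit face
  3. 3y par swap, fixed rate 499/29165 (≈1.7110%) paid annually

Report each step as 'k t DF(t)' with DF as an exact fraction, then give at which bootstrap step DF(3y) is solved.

step 1 [1y] swap r/1=27/4973: DF=(1 − 27/4973·(0))/(1+27/4973) = 4973/5000 ≈ 0.994600
step 2 [2y] zero: DF = P = 4859/5000 ≈ 0.971800
step 3 [3y] swap r/1=499/29165: DF=(1 − 499/29165·(0.994600+0.971800))/(1+499/29165) = 9501/10000 ≈ 0.950100

1 1 4973/5000
2 2 4859/5000
3 3 9501/10000
DF(3y) is solved at step 3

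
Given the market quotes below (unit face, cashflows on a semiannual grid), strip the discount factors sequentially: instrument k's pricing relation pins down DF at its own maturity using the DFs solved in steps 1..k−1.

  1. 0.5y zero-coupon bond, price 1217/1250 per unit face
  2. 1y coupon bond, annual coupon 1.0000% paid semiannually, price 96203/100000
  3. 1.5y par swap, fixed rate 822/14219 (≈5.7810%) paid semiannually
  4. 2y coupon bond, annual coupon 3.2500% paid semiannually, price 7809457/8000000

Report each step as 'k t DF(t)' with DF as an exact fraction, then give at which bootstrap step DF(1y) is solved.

1 1/2 1217/1250
2 1 2381/2500
3 3/2 4589/5000
4 2 9151/10000
DF(1y) is solved at step 2

step 1 [0.5y] zero: DF = P = 1217/1250 ≈ 0.973600
step 2 [1y] bond c/2=1/200: DF=(96203/100000 − 1/200·(0.973600))/(1+1/200) = 2381/2500 ≈ 0.952400
step 3 [1.5y] swap r/2=411/14219: DF=(1 − 411/14219·(0.973600+0.952400))/(1+411/14219) = 4589/5000 ≈ 0.917800
step 4 [2y] bond c/2=13/800: DF=(7809457/8000000 − 13/800·(0.973600+0.952400+0.917800))/(1+13/800) = 9151/10000 ≈ 0.915100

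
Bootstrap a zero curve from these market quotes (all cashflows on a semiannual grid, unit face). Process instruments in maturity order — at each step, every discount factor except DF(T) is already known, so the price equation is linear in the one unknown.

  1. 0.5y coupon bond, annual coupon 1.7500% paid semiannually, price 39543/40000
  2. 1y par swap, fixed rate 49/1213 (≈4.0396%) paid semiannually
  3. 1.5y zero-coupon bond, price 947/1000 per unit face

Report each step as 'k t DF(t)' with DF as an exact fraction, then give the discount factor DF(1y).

1 1/2 49/50
2 1 1201/1250
3 3/2 947/1000
DF(1y) = 1201/1250 ≈ 0.960800

step 1 [0.5y] bond c/2=7/800: DF=(39543/40000 − 7/800·(0))/(1+7/800) = 49/50 ≈ 0.980000
step 2 [1y] swap r/2=49/2426: DF=(1 − 49/2426·(0.980000))/(1+49/2426) = 1201/1250 ≈ 0.960800
step 3 [1.5y] zero: DF = P = 947/1000 ≈ 0.947000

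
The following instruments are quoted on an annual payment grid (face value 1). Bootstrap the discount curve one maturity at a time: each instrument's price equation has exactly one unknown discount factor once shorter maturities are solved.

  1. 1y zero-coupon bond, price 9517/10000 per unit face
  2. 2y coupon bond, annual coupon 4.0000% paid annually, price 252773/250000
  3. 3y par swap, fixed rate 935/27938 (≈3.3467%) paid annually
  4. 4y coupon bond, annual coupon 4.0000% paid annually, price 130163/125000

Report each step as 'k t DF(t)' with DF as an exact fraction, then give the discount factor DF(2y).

step 1 [1y] zero: DF = P = 9517/10000 ≈ 0.951700
step 2 [2y] bond c/1=1/25: DF=(252773/250000 − 1/25·(0.951700))/(1+1/25) = 2339/2500 ≈ 0.935600
step 3 [3y] swap r/1=935/27938: DF=(1 − 935/27938·(0.951700+0.935600))/(1+935/27938) = 1813/2000 ≈ 0.906500
step 4 [4y] bond c/1=1/25: DF=(130163/125000 − 1/25·(0.951700+0.935600+0.906500))/(1+1/25) = 4469/5000 ≈ 0.893800

1 1 9517/10000
2 2 2339/2500
3 3 1813/2000
4 4 4469/5000
DF(2y) = 2339/2500 ≈ 0.935600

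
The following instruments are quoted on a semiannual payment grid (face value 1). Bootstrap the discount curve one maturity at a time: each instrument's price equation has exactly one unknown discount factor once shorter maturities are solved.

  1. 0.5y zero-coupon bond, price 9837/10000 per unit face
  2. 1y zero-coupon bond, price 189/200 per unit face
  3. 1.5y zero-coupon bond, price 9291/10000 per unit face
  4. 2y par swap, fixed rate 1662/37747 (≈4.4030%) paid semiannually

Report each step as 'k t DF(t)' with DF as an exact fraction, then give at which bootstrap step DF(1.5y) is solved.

1 1/2 9837/10000
2 1 189/200
3 3/2 9291/10000
4 2 9169/10000
DF(1.5y) is solved at step 3

step 1 [0.5y] zero: DF = P = 9837/10000 ≈ 0.983700
step 2 [1y] zero: DF = P = 189/200 ≈ 0.945000
step 3 [1.5y] zero: DF = P = 9291/10000 ≈ 0.929100
step 4 [2y] swap r/2=831/37747: DF=(1 − 831/37747·(0.983700+0.945000+0.929100))/(1+831/37747) = 9169/10000 ≈ 0.916900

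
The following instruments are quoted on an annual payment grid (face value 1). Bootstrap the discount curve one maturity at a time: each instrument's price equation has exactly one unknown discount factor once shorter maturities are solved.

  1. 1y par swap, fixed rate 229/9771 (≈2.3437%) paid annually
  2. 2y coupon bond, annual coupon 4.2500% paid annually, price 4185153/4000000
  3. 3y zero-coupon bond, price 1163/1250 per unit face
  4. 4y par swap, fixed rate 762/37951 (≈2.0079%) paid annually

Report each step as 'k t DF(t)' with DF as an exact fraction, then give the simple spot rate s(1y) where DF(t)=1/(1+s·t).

step 1 [1y] swap r/1=229/9771: DF=(1 − 229/9771·(0))/(1+229/9771) = 9771/10000 ≈ 0.977100
step 2 [2y] bond c/1=17/400: DF=(4185153/4000000 − 17/400·(0.977100))/(1+17/400) = 4819/5000 ≈ 0.963800
step 3 [3y] zero: DF = P = 1163/1250 ≈ 0.930400
step 4 [4y] swap r/1=762/37951: DF=(1 − 762/37951·(0.977100+0.963800+0.930400))/(1+762/37951) = 4619/5000 ≈ 0.923800

1 1 9771/10000
2 2 4819/5000
3 3 1163/1250
4 4 4619/5000
s(1y) = (1/(9771/10000) − 1)/(1) = 229/9771 ≈ 2.3437%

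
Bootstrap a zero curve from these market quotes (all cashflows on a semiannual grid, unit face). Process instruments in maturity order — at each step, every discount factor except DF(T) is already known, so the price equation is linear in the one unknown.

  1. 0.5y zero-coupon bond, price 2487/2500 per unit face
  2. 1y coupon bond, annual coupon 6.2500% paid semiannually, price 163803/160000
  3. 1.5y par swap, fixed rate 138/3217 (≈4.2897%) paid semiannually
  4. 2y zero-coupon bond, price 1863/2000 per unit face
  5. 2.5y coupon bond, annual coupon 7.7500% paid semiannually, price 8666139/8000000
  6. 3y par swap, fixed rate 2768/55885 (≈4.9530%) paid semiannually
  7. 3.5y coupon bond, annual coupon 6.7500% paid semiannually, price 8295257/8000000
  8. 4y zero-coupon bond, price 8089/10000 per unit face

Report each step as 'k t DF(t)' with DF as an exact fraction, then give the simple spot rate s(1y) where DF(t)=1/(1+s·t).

step 1 [0.5y] zero: DF = P = 2487/2500 ≈ 0.994800
step 2 [1y] bond c/2=1/32: DF=(163803/160000 − 1/32·(0.994800))/(1+1/32) = 4813/5000 ≈ 0.962600
step 3 [1.5y] swap r/2=69/3217: DF=(1 − 69/3217·(0.994800+0.962600))/(1+69/3217) = 9379/10000 ≈ 0.937900
step 4 [2y] zero: DF = P = 1863/2000 ≈ 0.931500
step 5 [2.5y] bond c/2=31/800: DF=(8666139/8000000 − 31/800·(0.994800+0.962600+0.937900+0.931500))/(1+31/800) = 9001/10000 ≈ 0.900100
step 6 [3y] swap r/2=1384/55885: DF=(1 − 1384/55885·(0.994800+0.962600+0.937900+0.931500+0.900100))/(1+1384/55885) = 1077/1250 ≈ 0.861600
step 7 [3.5y] bond c/2=27/800: DF=(8295257/8000000 − 27/800·(0.994800+0.962600+0.937900+0.931500+0.900100+0.861600))/(1+27/800) = 4103/5000 ≈ 0.820600
step 8 [4y] zero: DF = P = 8089/10000 ≈ 0.808900

1 1/2 2487/2500
2 1 4813/5000
3 3/2 9379/10000
4 2 1863/2000
5 5/2 9001/10000
6 3 1077/1250
7 7/2 4103/5000
8 4 8089/10000
s(1y) = (1/(4813/5000) − 1)/(1) = 187/4813 ≈ 3.8853%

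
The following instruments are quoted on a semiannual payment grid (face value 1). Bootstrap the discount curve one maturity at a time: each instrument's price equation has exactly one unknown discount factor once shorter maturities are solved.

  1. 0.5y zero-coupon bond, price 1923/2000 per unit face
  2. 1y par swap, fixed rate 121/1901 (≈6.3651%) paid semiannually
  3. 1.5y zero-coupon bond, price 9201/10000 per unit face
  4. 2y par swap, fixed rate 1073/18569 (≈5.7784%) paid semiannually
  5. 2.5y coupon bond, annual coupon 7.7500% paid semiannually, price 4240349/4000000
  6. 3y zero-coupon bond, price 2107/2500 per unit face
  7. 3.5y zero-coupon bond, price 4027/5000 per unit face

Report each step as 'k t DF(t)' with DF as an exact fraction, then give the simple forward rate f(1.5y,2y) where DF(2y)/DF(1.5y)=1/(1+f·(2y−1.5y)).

1 1/2 1923/2000
2 1 1879/2000
3 3/2 9201/10000
4 2 8927/10000
5 5/2 441/500
6 3 2107/2500
7 7/2 4027/5000
f(1.5y,2y) = ((9201/10000)/(8927/10000) − 1)/(1/2) = 548/8927 ≈ 6.1387%

step 1 [0.5y] zero: DF = P = 1923/2000 ≈ 0.961500
step 2 [1y] swap r/2=121/3802: DF=(1 − 121/3802·(0.961500))/(1+121/3802) = 1879/2000 ≈ 0.939500
step 3 [1.5y] zero: DF = P = 9201/10000 ≈ 0.920100
step 4 [2y] swap r/2=1073/37138: DF=(1 − 1073/37138·(0.961500+0.939500+0.920100))/(1+1073/37138) = 8927/10000 ≈ 0.892700
step 5 [2.5y] bond c/2=31/800: DF=(4240349/4000000 − 31/800·(0.961500+0.939500+0.920100+0.892700))/(1+31/800) = 441/500 ≈ 0.882000
step 6 [3y] zero: DF = P = 2107/2500 ≈ 0.842800
step 7 [3.5y] zero: DF = P = 4027/5000 ≈ 0.805400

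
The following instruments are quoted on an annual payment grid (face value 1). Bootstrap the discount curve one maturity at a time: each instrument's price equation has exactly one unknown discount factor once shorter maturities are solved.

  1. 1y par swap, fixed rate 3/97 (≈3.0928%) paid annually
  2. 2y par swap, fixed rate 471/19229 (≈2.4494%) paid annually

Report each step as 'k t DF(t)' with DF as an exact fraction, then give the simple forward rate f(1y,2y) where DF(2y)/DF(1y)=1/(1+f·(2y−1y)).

step 1 [1y] swap r/1=3/97: DF=(1 − 3/97·(0))/(1+3/97) = 97/100 ≈ 0.970000
step 2 [2y] swap r/1=471/19229: DF=(1 − 471/19229·(0.970000))/(1+471/19229) = 9529/10000 ≈ 0.952900

1 1 97/100
2 2 9529/10000
f(1y,2y) = ((97/100)/(9529/10000) − 1)/(1) = 171/9529 ≈ 1.7945%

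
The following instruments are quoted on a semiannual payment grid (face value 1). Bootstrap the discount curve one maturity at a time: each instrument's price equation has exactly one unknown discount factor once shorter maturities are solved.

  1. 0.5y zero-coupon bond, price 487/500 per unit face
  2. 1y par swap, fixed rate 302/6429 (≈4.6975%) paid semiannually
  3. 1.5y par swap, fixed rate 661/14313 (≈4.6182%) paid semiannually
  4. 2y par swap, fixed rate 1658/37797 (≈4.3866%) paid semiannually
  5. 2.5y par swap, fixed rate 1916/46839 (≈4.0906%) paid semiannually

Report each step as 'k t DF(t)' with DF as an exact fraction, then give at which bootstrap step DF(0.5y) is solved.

step 1 [0.5y] zero: DF = P = 487/500 ≈ 0.974000
step 2 [1y] swap r/2=151/6429: DF=(1 − 151/6429·(0.974000))/(1+151/6429) = 9547/10000 ≈ 0.954700
step 3 [1.5y] swap r/2=661/28626: DF=(1 − 661/28626·(0.974000+0.954700))/(1+661/28626) = 9339/10000 ≈ 0.933900
step 4 [2y] swap r/2=829/37797: DF=(1 − 829/37797·(0.974000+0.954700+0.933900))/(1+829/37797) = 9171/10000 ≈ 0.917100
step 5 [2.5y] swap r/2=958/46839: DF=(1 − 958/46839·(0.974000+0.954700+0.933900+0.917100))/(1+958/46839) = 4521/5000 ≈ 0.904200

1 1/2 487/500
2 1 9547/10000
3 3/2 9339/10000
4 2 9171/10000
5 5/2 4521/5000
DF(0.5y) is solved at step 1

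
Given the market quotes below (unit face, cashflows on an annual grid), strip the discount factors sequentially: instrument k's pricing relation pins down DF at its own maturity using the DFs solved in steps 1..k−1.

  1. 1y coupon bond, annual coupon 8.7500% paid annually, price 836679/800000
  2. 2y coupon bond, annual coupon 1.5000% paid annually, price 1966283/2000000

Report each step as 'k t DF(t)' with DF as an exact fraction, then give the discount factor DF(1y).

1 1 9617/10000
2 2 1193/1250
DF(1y) = 9617/10000 ≈ 0.961700

step 1 [1y] bond c/1=7/80: DF=(836679/800000 − 7/80·(0))/(1+7/80) = 9617/10000 ≈ 0.961700
step 2 [2y] bond c/1=3/200: DF=(1966283/2000000 − 3/200·(0.961700))/(1+3/200) = 1193/1250 ≈ 0.954400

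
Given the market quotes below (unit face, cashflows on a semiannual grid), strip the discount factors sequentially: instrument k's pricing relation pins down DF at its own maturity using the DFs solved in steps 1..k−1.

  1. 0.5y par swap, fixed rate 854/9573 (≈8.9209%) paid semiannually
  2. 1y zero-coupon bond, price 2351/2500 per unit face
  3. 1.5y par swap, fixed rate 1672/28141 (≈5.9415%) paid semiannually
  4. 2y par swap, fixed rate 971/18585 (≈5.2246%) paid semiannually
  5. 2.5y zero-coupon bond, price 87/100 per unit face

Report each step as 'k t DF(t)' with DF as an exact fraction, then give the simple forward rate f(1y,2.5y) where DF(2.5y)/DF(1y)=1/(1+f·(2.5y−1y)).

1 1/2 9573/10000
2 1 2351/2500
3 3/2 2291/2500
4 2 9029/10000
5 5/2 87/100
f(1y,2.5y) = ((2351/2500)/(87/100) − 1)/(3/2) = 352/6525 ≈ 5.3946%

step 1 [0.5y] swap r/2=427/9573: DF=(1 − 427/9573·(0))/(1+427/9573) = 9573/10000 ≈ 0.957300
step 2 [1y] zero: DF = P = 2351/2500 ≈ 0.940400
step 3 [1.5y] swap r/2=836/28141: DF=(1 − 836/28141·(0.957300+0.940400))/(1+836/28141) = 2291/2500 ≈ 0.916400
step 4 [2y] swap r/2=971/37170: DF=(1 − 971/37170·(0.957300+0.940400+0.916400))/(1+971/37170) = 9029/10000 ≈ 0.902900
step 5 [2.5y] zero: DF = P = 87/100 ≈ 0.870000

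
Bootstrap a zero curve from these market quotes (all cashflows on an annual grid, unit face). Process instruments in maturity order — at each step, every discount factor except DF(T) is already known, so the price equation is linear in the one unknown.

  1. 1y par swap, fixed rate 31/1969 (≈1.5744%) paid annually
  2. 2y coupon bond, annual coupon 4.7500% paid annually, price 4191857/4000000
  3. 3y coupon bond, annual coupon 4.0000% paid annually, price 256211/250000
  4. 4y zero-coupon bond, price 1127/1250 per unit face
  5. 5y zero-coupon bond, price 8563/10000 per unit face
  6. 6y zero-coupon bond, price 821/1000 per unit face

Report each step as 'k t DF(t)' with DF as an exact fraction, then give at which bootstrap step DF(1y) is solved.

step 1 [1y] swap r/1=31/1969: DF=(1 − 31/1969·(0))/(1+31/1969) = 1969/2000 ≈ 0.984500
step 2 [2y] bond c/1=19/400: DF=(4191857/4000000 − 19/400·(0.984500))/(1+19/400) = 4779/5000 ≈ 0.955800
step 3 [3y] bond c/1=1/25: DF=(256211/250000 − 1/25·(0.984500+0.955800))/(1+1/25) = 2277/2500 ≈ 0.910800
step 4 [4y] zero: DF = P = 1127/1250 ≈ 0.901600
step 5 [5y] zero: DF = P = 8563/10000 ≈ 0.856300
step 6 [6y] zero: DF = P = 821/1000 ≈ 0.821000

1 1 1969/2000
2 2 4779/5000
3 3 2277/2500
4 4 1127/1250
5 5 8563/10000
6 6 821/1000
DF(1y) is solved at step 1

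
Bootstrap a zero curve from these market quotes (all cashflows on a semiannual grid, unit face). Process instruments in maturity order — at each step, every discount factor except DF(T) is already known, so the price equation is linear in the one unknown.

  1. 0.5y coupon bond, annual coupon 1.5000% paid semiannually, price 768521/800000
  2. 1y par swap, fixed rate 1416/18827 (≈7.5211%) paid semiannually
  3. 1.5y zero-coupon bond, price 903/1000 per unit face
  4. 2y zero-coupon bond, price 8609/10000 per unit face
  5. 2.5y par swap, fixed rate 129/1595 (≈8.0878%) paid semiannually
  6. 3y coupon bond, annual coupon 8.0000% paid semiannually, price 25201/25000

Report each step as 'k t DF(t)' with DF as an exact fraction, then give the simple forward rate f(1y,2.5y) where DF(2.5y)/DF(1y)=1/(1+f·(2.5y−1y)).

step 1 [0.5y] bond c/2=3/400: DF=(768521/800000 − 3/400·(0))/(1+3/400) = 1907/2000 ≈ 0.953500
step 2 [1y] swap r/2=708/18827: DF=(1 − 708/18827·(0.953500))/(1+708/18827) = 2323/2500 ≈ 0.929200
step 3 [1.5y] zero: DF = P = 903/1000 ≈ 0.903000
step 4 [2y] zero: DF = P = 8609/10000 ≈ 0.860900
step 5 [2.5y] swap r/2=129/3190: DF=(1 − 129/3190·(0.953500+0.929200+0.903000+0.860900))/(1+129/3190) = 4097/5000 ≈ 0.819400
step 6 [3y] bond c/2=1/25: DF=(25201/25000 − 1/25·(0.953500+0.929200+0.903000+0.860900+0.819400))/(1+1/25) = 319/400 ≈ 0.797500

1 1/2 1907/2000
2 1 2323/2500
3 3/2 903/1000
4 2 8609/10000
5 5/2 4097/5000
6 3 319/400
f(1y,2.5y) = ((2323/2500)/(4097/5000) − 1)/(3/2) = 366/4097 ≈ 8.9334%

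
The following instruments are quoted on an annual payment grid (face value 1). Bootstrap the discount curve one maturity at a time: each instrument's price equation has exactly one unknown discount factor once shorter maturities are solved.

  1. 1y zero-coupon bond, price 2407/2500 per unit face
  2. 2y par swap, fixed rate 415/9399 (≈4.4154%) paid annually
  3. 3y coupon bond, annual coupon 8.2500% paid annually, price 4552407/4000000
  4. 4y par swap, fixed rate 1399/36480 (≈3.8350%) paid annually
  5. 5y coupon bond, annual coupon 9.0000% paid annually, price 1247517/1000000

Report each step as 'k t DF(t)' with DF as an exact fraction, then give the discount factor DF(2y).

1 1 2407/2500
2 2 917/1000
3 3 9081/10000
4 4 8601/10000
5 5 8433/10000
DF(2y) = 917/1000 ≈ 0.917000

step 1 [1y] zero: DF = P = 2407/2500 ≈ 0.962800
step 2 [2y] swap r/1=415/9399: DF=(1 − 415/9399·(0.962800))/(1+415/9399) = 917/1000 ≈ 0.917000
step 3 [3y] bond c/1=33/400: DF=(4552407/4000000 − 33/400·(0.962800+0.917000))/(1+33/400) = 9081/10000 ≈ 0.908100
step 4 [4y] swap r/1=1399/36480: DF=(1 − 1399/36480·(0.962800+0.917000+0.908100))/(1+1399/36480) = 8601/10000 ≈ 0.860100
step 5 [5y] bond c/1=9/100: DF=(1247517/1000000 − 9/100·(0.962800+0.917000+0.908100+0.860100))/(1+9/100) = 8433/10000 ≈ 0.843300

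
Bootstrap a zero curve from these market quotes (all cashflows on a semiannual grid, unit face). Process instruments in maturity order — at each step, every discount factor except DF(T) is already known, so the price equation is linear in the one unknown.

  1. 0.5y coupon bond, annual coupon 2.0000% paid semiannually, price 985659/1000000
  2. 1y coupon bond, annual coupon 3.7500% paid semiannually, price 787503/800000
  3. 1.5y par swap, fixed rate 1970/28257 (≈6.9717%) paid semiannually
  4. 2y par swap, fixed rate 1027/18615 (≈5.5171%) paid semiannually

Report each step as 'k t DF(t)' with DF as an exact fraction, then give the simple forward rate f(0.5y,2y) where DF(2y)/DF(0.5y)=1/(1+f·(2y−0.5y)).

step 1 [0.5y] bond c/2=1/100: DF=(985659/1000000 − 1/100·(0))/(1+1/100) = 9759/10000 ≈ 0.975900
step 2 [1y] bond c/2=3/160: DF=(787503/800000 − 3/160·(0.975900))/(1+3/160) = 9483/10000 ≈ 0.948300
step 3 [1.5y] swap r/2=985/28257: DF=(1 − 985/28257·(0.975900+0.948300))/(1+985/28257) = 1803/2000 ≈ 0.901500
step 4 [2y] swap r/2=1027/37230: DF=(1 − 1027/37230·(0.975900+0.948300+0.901500))/(1+1027/37230) = 8973/10000 ≈ 0.897300

1 1/2 9759/10000
2 1 9483/10000
3 3/2 1803/2000
4 2 8973/10000
f(0.5y,2y) = ((9759/10000)/(8973/10000) − 1)/(3/2) = 524/8973 ≈ 5.8397%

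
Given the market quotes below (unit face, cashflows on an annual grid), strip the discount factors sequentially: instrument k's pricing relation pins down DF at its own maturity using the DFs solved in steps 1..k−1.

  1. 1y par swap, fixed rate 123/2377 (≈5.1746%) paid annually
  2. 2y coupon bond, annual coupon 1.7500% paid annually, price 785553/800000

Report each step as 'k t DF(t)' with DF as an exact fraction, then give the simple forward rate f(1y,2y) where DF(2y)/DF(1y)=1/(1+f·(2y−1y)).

step 1 [1y] swap r/1=123/2377: DF=(1 − 123/2377·(0))/(1+123/2377) = 2377/2500 ≈ 0.950800
step 2 [2y] bond c/1=7/400: DF=(785553/800000 − 7/400·(0.950800))/(1+7/400) = 9487/10000 ≈ 0.948700

1 1 2377/2500
2 2 9487/10000
f(1y,2y) = ((2377/2500)/(9487/10000) − 1)/(1) = 21/9487 ≈ 0.2214%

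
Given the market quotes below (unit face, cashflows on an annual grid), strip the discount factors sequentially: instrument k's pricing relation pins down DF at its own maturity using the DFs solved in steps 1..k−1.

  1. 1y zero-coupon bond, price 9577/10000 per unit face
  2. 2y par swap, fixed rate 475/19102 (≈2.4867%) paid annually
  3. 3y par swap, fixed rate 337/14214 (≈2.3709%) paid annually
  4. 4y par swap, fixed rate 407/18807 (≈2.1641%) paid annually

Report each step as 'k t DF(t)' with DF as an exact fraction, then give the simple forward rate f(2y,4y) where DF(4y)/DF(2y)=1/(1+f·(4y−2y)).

1 1 9577/10000
2 2 381/400
3 3 4663/5000
4 4 4593/5000
f(2y,4y) = ((381/400)/(4593/5000) − 1)/(2) = 113/6124 ≈ 1.8452%

step 1 [1y] zero: DF = P = 9577/10000 ≈ 0.957700
step 2 [2y] swap r/1=475/19102: DF=(1 − 475/19102·(0.957700))/(1+475/19102) = 381/400 ≈ 0.952500
step 3 [3y] swap r/1=337/14214: DF=(1 − 337/14214·(0.957700+0.952500))/(1+337/14214) = 4663/5000 ≈ 0.932600
step 4 [4y] swap r/1=407/18807: DF=(1 − 407/18807·(0.957700+0.952500+0.932600))/(1+407/18807) = 4593/5000 ≈ 0.918600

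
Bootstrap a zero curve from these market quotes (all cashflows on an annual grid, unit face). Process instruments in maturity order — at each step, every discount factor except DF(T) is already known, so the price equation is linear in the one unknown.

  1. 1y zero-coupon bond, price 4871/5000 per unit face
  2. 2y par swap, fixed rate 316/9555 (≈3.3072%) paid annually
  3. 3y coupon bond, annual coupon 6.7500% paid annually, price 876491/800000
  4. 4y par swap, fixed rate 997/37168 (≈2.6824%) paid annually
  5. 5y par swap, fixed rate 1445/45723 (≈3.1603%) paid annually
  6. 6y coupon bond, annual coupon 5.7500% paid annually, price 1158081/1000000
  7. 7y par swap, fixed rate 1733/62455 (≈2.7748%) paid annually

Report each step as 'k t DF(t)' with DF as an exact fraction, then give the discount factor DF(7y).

1 1 4871/5000
2 2 1171/1250
3 3 1811/2000
4 4 9003/10000
5 5 1711/2000
6 6 1693/2000
7 7 8267/10000
DF(7y) = 8267/10000 ≈ 0.826700

step 1 [1y] zero: DF = P = 4871/5000 ≈ 0.974200
step 2 [2y] swap r/1=316/9555: DF=(1 − 316/9555·(0.974200))/(1+316/9555) = 1171/1250 ≈ 0.936800
step 3 [3y] bond c/1=27/400: DF=(876491/800000 − 27/400·(0.974200+0.936800))/(1+27/400) = 1811/2000 ≈ 0.905500
step 4 [4y] swap r/1=997/37168: DF=(1 − 997/37168·(0.974200+0.936800+0.905500))/(1+997/37168) = 9003/10000 ≈ 0.900300
step 5 [5y] swap r/1=1445/45723: DF=(1 − 1445/45723·(0.974200+0.936800+0.905500+0.900300))/(1+1445/45723) = 1711/2000 ≈ 0.855500
step 6 [6y] bond c/1=23/400: DF=(1158081/1000000 − 23/400·(0.974200+0.936800+0.905500+0.900300+0.855500))/(1+23/400) = 1693/2000 ≈ 0.846500
step 7 [7y] swap r/1=1733/62455: DF=(1 − 1733/62455·(0.974200+0.936800+0.905500+0.900300+0.855500+0.846500))/(1+1733/62455) = 8267/10000 ≈ 0.826700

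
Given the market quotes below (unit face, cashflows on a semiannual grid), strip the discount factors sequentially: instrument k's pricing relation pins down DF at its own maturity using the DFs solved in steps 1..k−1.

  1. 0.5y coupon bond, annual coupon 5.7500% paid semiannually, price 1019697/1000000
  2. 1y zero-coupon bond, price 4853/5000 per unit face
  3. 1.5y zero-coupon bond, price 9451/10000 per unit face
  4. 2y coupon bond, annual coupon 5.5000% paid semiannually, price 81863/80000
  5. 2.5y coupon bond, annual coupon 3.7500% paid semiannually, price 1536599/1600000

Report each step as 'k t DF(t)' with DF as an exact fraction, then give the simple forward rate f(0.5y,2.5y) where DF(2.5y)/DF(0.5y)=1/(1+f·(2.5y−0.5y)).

step 1 [0.5y] bond c/2=23/800: DF=(1019697/1000000 − 23/800·(0))/(1+23/800) = 1239/1250 ≈ 0.991200
step 2 [1y] zero: DF = P = 4853/5000 ≈ 0.970600
step 3 [1.5y] zero: DF = P = 9451/10000 ≈ 0.945100
step 4 [2y] bond c/2=11/400: DF=(81863/80000 − 11/400·(0.991200+0.970600+0.945100))/(1+11/400) = 9181/10000 ≈ 0.918100
step 5 [2.5y] bond c/2=3/160: DF=(1536599/1600000 − 3/160·(0.991200+0.970600+0.945100+0.918100))/(1+3/160) = 8723/10000 ≈ 0.872300

1 1/2 1239/1250
2 1 4853/5000
3 3/2 9451/10000
4 2 9181/10000
5 5/2 8723/10000
f(0.5y,2.5y) = ((1239/1250)/(8723/10000) − 1)/(2) = 1189/17446 ≈ 6.8153%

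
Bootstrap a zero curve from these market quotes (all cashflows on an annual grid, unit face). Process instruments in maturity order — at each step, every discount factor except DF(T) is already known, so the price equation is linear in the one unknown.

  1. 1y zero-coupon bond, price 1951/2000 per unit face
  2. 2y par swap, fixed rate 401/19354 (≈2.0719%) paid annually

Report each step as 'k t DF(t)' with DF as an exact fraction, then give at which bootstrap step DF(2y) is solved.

step 1 [1y] zero: DF = P = 1951/2000 ≈ 0.975500
step 2 [2y] swap r/1=401/19354: DF=(1 − 401/19354·(0.975500))/(1+401/19354) = 9599/10000 ≈ 0.959900

1 1 1951/2000
2 2 9599/10000
DF(2y) is solved at step 2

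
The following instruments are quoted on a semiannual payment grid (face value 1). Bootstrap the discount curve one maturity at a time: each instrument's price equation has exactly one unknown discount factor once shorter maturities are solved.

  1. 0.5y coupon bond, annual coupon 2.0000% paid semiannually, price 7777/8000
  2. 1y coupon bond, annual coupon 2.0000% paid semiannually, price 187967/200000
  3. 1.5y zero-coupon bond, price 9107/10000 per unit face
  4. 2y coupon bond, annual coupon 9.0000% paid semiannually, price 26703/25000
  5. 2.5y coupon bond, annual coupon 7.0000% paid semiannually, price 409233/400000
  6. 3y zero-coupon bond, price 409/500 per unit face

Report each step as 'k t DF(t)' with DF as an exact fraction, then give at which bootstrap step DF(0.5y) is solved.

step 1 [0.5y] bond c/2=1/100: DF=(7777/8000 − 1/100·(0))/(1+1/100) = 77/80 ≈ 0.962500
step 2 [1y] bond c/2=1/100: DF=(187967/200000 − 1/100·(0.962500))/(1+1/100) = 921/1000 ≈ 0.921000
step 3 [1.5y] zero: DF = P = 9107/10000 ≈ 0.910700
step 4 [2y] bond c/2=9/200: DF=(26703/25000 − 9/200·(0.962500+0.921000+0.910700))/(1+9/200) = 4509/5000 ≈ 0.901800
step 5 [2.5y] bond c/2=7/200: DF=(409233/400000 − 7/200·(0.962500+0.921000+0.910700+0.901800))/(1+7/200) = 1727/2000 ≈ 0.863500
step 6 [3y] zero: DF = P = 409/500 ≈ 0.818000

1 1/2 77/80
2 1 921/1000
3 3/2 9107/10000
4 2 4509/5000
5 5/2 1727/2000
6 3 409/500
DF(0.5y) is solved at step 1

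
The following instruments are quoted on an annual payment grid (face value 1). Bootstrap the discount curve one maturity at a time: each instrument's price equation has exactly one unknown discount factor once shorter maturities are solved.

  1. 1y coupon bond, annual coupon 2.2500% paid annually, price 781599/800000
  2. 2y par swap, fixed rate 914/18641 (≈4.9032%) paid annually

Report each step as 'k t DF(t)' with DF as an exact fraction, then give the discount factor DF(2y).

step 1 [1y] bond c/1=9/400: DF=(781599/800000 − 9/400·(0))/(1+9/400) = 1911/2000 ≈ 0.955500
step 2 [2y] swap r/1=914/18641: DF=(1 − 914/18641·(0.955500))/(1+914/18641) = 4543/5000 ≈ 0.908600

1 1 1911/2000
2 2 4543/5000
DF(2y) = 4543/5000 ≈ 0.908600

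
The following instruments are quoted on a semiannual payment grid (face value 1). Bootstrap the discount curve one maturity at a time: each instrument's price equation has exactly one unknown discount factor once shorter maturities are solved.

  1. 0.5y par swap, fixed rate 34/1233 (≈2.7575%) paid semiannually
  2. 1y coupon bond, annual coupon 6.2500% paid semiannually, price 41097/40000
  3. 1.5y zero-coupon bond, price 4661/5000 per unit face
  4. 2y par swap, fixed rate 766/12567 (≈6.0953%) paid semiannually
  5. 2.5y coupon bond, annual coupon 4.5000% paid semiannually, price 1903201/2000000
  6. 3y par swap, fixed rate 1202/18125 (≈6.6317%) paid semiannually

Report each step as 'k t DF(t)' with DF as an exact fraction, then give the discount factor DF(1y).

step 1 [0.5y] swap r/2=17/1233: DF=(1 − 17/1233·(0))/(1+17/1233) = 1233/1250 ≈ 0.986400
step 2 [1y] bond c/2=1/32: DF=(41097/40000 − 1/32·(0.986400))/(1+1/32) = 604/625 ≈ 0.966400
step 3 [1.5y] zero: DF = P = 4661/5000 ≈ 0.932200
step 4 [2y] swap r/2=383/12567: DF=(1 − 383/12567·(0.986400+0.966400+0.932200))/(1+383/12567) = 8851/10000 ≈ 0.885100
step 5 [2.5y] bond c/2=9/400: DF=(1903201/2000000 − 9/400·(0.986400+0.966400+0.932200+0.885100))/(1+9/400) = 8477/10000 ≈ 0.847700
step 6 [3y] swap r/2=601/18125: DF=(1 − 601/18125·(0.986400+0.966400+0.932200+0.885100+0.847700))/(1+601/18125) = 8197/10000 ≈ 0.819700

1 1/2 1233/1250
2 1 604/625
3 3/2 4661/5000
4 2 8851/10000
5 5/2 8477/10000
6 3 8197/10000
DF(1y) = 604/625 ≈ 0.966400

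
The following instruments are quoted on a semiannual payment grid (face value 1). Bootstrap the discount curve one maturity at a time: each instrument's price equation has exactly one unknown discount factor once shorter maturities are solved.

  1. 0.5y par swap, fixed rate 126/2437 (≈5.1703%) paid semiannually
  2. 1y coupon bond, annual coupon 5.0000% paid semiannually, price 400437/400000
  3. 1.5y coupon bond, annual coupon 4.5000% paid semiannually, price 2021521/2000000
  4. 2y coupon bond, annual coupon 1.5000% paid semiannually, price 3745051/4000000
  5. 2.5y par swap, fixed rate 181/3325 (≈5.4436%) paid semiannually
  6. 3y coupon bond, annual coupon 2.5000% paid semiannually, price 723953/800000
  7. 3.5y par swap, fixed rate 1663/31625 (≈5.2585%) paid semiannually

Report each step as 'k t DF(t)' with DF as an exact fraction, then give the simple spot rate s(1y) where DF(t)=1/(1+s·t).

step 1 [0.5y] swap r/2=63/2437: DF=(1 − 63/2437·(0))/(1+63/2437) = 2437/2500 ≈ 0.974800
step 2 [1y] bond c/2=1/40: DF=(400437/400000 − 1/40·(0.974800))/(1+1/40) = 9529/10000 ≈ 0.952900
step 3 [1.5y] bond c/2=9/400: DF=(2021521/2000000 − 9/400·(0.974800+0.952900))/(1+9/400) = 9461/10000 ≈ 0.946100
step 4 [2y] bond c/2=3/400: DF=(3745051/4000000 − 3/400·(0.974800+0.952900+0.946100))/(1+3/400) = 9079/10000 ≈ 0.907900
step 5 [2.5y] swap r/2=181/6650: DF=(1 − 181/6650·(0.974800+0.952900+0.946100+0.907900))/(1+181/6650) = 8733/10000 ≈ 0.873300
step 6 [3y] bond c/2=1/80: DF=(723953/800000 − 1/80·(0.974800+0.952900+0.946100+0.907900+0.873300))/(1+1/80) = 8363/10000 ≈ 0.836300
step 7 [3.5y] swap r/2=1663/63250: DF=(1 − 1663/63250·(0.974800+0.952900+0.946100+0.907900+0.873300+0.836300))/(1+1663/63250) = 8337/10000 ≈ 0.833700

1 1/2 2437/2500
2 1 9529/10000
3 3/2 9461/10000
4 2 9079/10000
5 5/2 8733/10000
6 3 8363/10000
7 7/2 8337/10000
s(1y) = (1/(9529/10000) − 1)/(1) = 471/9529 ≈ 4.9428%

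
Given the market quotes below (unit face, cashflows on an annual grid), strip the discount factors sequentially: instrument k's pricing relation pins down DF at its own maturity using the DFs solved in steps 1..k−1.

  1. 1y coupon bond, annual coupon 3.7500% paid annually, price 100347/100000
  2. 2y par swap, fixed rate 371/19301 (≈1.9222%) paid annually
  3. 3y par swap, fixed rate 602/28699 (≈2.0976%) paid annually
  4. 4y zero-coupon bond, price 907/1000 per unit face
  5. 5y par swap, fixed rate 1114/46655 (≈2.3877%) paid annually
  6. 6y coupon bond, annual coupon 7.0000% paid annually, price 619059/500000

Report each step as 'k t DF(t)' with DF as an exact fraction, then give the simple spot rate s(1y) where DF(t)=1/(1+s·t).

1 1 1209/1250
2 2 9629/10000
3 3 4699/5000
4 4 907/1000
5 5 4443/5000
6 6 8519/10000
s(1y) = (1/(1209/1250) − 1)/(1) = 41/1209 ≈ 3.3912%

step 1 [1y] bond c/1=3/80: DF=(100347/100000 − 3/80·(0))/(1+3/80) = 1209/1250 ≈ 0.967200
step 2 [2y] swap r/1=371/19301: DF=(1 − 371/19301·(0.967200))/(1+371/19301) = 9629/10000 ≈ 0.962900
step 3 [3y] swap r/1=602/28699: DF=(1 − 602/28699·(0.967200+0.962900))/(1+602/28699) = 4699/5000 ≈ 0.939800
step 4 [4y] zero: DF = P = 907/1000 ≈ 0.907000
step 5 [5y] swap r/1=1114/46655: DF=(1 − 1114/46655·(0.967200+0.962900+0.939800+0.907000))/(1+1114/46655) = 4443/5000 ≈ 0.888600
step 6 [6y] bond c/1=7/100: DF=(619059/500000 − 7/100·(0.967200+0.962900+0.939800+0.907000+0.888600))/(1+7/100) = 8519/10000 ≈ 0.851900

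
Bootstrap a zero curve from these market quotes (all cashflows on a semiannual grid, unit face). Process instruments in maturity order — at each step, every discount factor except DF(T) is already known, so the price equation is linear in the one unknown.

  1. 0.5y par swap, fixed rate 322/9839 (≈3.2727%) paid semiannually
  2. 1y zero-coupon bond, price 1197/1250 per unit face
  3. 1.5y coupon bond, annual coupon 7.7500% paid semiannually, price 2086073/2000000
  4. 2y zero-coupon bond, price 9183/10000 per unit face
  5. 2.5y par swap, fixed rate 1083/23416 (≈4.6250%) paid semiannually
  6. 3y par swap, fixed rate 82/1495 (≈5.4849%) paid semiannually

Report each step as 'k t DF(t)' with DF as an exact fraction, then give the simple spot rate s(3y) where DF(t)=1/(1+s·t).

1 1/2 9839/10000
2 1 1197/1250
3 3/2 9317/10000
4 2 9183/10000
5 5/2 8917/10000
6 3 8483/10000
s(3y) = (1/(8483/10000) − 1)/(3) = 1517/25449 ≈ 5.9609%

step 1 [0.5y] swap r/2=161/9839: DF=(1 − 161/9839·(0))/(1+161/9839) = 9839/10000 ≈ 0.983900
step 2 [1y] zero: DF = P = 1197/1250 ≈ 0.957600
step 3 [1.5y] bond c/2=31/800: DF=(2086073/2000000 − 31/800·(0.983900+0.957600))/(1+31/800) = 9317/10000 ≈ 0.931700
step 4 [2y] zero: DF = P = 9183/10000 ≈ 0.918300
step 5 [2.5y] swap r/2=1083/46832: DF=(1 − 1083/46832·(0.983900+0.957600+0.931700+0.918300))/(1+1083/46832) = 8917/10000 ≈ 0.891700
step 6 [3y] swap r/2=41/1495: DF=(1 − 41/1495·(0.983900+0.957600+0.931700+0.918300+0.891700))/(1+41/1495) = 8483/10000 ≈ 0.848300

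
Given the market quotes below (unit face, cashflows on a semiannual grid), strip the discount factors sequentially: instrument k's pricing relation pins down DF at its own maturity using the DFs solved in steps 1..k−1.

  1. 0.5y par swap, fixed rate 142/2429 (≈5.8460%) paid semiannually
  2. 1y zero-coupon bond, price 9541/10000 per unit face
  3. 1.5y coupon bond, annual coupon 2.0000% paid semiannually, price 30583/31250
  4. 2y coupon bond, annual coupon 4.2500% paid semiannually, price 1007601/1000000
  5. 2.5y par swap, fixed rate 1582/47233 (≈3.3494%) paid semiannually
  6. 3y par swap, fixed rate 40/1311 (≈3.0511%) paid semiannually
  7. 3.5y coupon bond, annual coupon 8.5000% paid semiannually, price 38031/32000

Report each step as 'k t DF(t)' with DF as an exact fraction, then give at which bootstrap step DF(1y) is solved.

1 1/2 2429/2500
2 1 9541/10000
3 3/2 9499/10000
4 2 2317/2500
5 5/2 9209/10000
6 3 457/500
7 7/2 4551/5000
DF(1y) is solved at step 2

step 1 [0.5y] swap r/2=71/2429: DF=(1 − 71/2429·(0))/(1+71/2429) = 2429/2500 ≈ 0.971600
step 2 [1y] zero: DF = P = 9541/10000 ≈ 0.954100
step 3 [1.5y] bond c/2=1/100: DF=(30583/31250 − 1/100·(0.971600+0.954100))/(1+1/100) = 9499/10000 ≈ 0.949900
step 4 [2y] bond c/2=17/800: DF=(1007601/1000000 − 17/800·(0.971600+0.954100+0.949900))/(1+17/800) = 2317/2500 ≈ 0.926800
step 5 [2.5y] swap r/2=791/47233: DF=(1 − 791/47233·(0.971600+0.954100+0.949900+0.926800))/(1+791/47233) = 9209/10000 ≈ 0.920900
step 6 [3y] swap r/2=20/1311: DF=(1 − 20/1311·(0.971600+0.954100+0.949900+0.926800+0.920900))/(1+20/1311) = 457/500 ≈ 0.914000
step 7 [3.5y] bond c/2=17/400: DF=(38031/32000 − 17/400·(0.971600+0.954100+0.949900+0.926800+0.920900+0.914000))/(1+17/400) = 4551/5000 ≈ 0.910200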